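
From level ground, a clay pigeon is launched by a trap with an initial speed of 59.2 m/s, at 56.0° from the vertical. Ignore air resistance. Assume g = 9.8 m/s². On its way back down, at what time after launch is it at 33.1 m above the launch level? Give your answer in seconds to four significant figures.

5.536 s

Horizontal component vₓ = 59.20 sin 56.0° = 49.08 m/s; vertical v_y0 = 59.20 cos 56.0° = 33.10 m/s.
Set y = v_y0 t − ½ g t² = 33.1: 4.900 t² − 33.10 t + 33.1 = 0.
Quadratic formula: t = (33.10 ± √447.13) / 9.80 = (33.10 ± 21.15) / 9.80 → t = 1.220 s or 5.536 s.
The descending-branch root is 5.536 s.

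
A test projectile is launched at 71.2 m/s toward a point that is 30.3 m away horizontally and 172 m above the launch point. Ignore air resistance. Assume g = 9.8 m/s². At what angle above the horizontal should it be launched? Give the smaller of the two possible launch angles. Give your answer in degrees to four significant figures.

82.14°

Trajectory: y = x tanθ − g x² (1 + tan²θ)/(2v₀²). With x = 30.3, y = 172, v₀ = 71.2, g = 9.80:
0.8874 tan²θ − 30.3 tanθ + (172.9) = 0.
tanθ = [30.3 ± √(30.3² − 4 × 0.8874 × (172.9))] / (2 × 0.8874) = (30.3 ± 17.45) / 1.775, giving tanθ = 7.242 or 26.90.
θ = 82.14° or 87.87°; the smaller is 82.14°.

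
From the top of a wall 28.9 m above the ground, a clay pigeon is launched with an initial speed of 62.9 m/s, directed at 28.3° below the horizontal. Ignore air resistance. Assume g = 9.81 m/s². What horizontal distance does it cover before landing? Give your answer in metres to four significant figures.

47.09 m

vₓ = 62.90 cos 28.3° = 55.38 m/s; v_y0 = −29.82 m/s (downward).
The projectile lands when y = 28.9 + (−29.82) t − ½·9.81·t² = 0. Positive root: t = (−29.82 + √(29.82² + 2·9.81·28.9)) / 9.81 = (−29.82 + 38.16) / 9.81 = 0.8502 s.
Horizontal distance: R = vₓ t = 55.38 × 0.8502 = 47.09 m.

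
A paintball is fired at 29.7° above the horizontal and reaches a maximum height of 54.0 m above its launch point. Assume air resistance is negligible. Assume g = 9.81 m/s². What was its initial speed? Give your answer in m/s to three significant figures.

At the peak v_y = 0, so v_y0 = √(2gH) = √(2 × 9.81 × 54.0) = 32.55 m/s.
v_y0 = v₀ sin θ ⇒ v₀ = 32.55 / sin 29.7° = 65.70 m/s.

65.7 m/s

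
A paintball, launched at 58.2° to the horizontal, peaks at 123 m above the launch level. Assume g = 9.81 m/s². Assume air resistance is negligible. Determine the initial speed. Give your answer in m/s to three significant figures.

At the peak v_y = 0, so v_y0 = √(2gH) = √(2 × 9.81 × 123) = 49.12 m/s.
v_y0 = v₀ sin θ ⇒ v₀ = 49.12 / sin 58.2° = 57.80 m/s.

57.8 m/s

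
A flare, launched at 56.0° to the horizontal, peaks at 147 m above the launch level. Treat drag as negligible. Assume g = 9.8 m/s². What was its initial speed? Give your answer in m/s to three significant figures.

64.7 m/s

At the peak v_y = 0, so v_y0 = √(2gH) = √(2 × 9.80 × 147) = 53.68 m/s.
v_y0 = v₀ sin θ ⇒ v₀ = 53.68 / sin 56.0° = 64.75 m/s.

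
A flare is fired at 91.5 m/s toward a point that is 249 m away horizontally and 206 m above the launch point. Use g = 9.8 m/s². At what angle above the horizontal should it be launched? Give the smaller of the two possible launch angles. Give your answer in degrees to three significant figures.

49.6°

Trajectory: y = x tanθ − g x² (1 + tan²θ)/(2v₀²). With x = 249, y = 206, v₀ = 91.5, g = 9.80:
36.29 tan²θ − 249 tanθ + (242.3) = 0.
tanθ = [249 ± √(249² − 4 × 36.29 × (242.3))] / (2 × 36.29) = (249 ± 163.8) / 72.57, giving tanθ = 1.174 or 5.688.
θ = 49.57° or 80.03°; the smaller is 49.57°.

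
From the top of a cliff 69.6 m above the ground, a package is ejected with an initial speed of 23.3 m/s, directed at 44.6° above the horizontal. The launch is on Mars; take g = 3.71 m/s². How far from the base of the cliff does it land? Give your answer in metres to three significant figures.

198 m

Components: vₓ = 23.30 cos 44.6° = 16.59 m/s, v_y0 = 23.30 sin 44.6° = 16.36 m/s.
With up positive and y = 0 at the ground: y(t) = 69.6 + (16.36) t − 1.855 t². Setting y = 0 and taking the positive root: t = [16.36 + √(16.36² + 2·3.71·69.6)] / 3.71 = (16.36 + 28.00) / 3.71 = 11.96 s.
Horizontal distance: R = vₓ t = 16.59 × 11.96 = 198.4 m.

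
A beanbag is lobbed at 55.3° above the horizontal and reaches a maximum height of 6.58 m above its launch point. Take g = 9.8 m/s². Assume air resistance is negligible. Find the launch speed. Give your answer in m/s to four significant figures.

13.81 m/s

At the peak v_y = 0, so v_y0 = √(2gH) = √(2 × 9.80 × 6.58) = 11.36 m/s.
v_y0 = v₀ sin θ ⇒ v₀ = 11.36 / sin 55.3° = 13.81 m/s.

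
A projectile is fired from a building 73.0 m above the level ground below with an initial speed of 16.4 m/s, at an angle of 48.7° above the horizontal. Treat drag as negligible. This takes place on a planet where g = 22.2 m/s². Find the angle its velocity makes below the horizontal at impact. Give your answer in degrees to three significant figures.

79.5°

Components: vₓ = 16.40 cos 48.7° = 10.82 m/s, v_y0 = 16.40 sin 48.7° = 12.32 m/s.
The projectile lands when y = 73.0 + (12.32) t − ½·22.2·t² = 0. Positive root: t = (12.32 + √(12.32² + 2·22.2·73.0)) / 22.2 = (12.32 + 58.25) / 22.2 = 3.179 s.
At impact: v_y = v_y0 − g t = −58.25 m/s; vₓ = 10.82 m/s.
Angle below horizontal: arctan(|v_y|/vₓ) = arctan(58.25/10.82) = 79.47°.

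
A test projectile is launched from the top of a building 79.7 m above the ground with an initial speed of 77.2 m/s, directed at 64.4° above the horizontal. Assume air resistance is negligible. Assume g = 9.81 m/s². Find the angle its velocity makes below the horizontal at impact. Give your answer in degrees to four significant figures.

67.38°

vₓ = 77.20 cos 64.4° = 33.36 m/s; v_y0 = 77.20 sin 64.4° = 69.62 m/s.
With up positive and y = 0 at the ground: y(t) = 79.7 + (69.62) t − 4.905 t². Setting y = 0 and taking the positive root: t = [69.62 + √(69.62² + 2·9.81·79.7)] / 9.81 = (69.62 + 80.07) / 9.81 = 15.26 s.
At impact: v_y = v_y0 − g t = −80.07 m/s; vₓ = 33.36 m/s.
Angle below horizontal: arctan(|v_y|/vₓ) = arctan(80.07/33.36) = 67.38°.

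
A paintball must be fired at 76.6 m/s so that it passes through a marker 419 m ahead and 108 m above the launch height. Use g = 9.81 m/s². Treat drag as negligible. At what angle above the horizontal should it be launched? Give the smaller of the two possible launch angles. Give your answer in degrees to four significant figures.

41.29°

Trajectory: y = x tanθ − g x² (1 + tan²θ)/(2v₀²). With x = 419, y = 108, v₀ = 76.6, g = 9.81:
146.8 tan²θ − 419 tanθ + (254.8) = 0.
tanθ = [419 ± √(419² − 4 × 146.8 × (254.8))] / (2 × 146.8) = (419 ± 161.3) / 293.5, giving tanθ = 0.8781 or 1.977.
θ = 41.29° or 63.17°; the smaller is 41.29°.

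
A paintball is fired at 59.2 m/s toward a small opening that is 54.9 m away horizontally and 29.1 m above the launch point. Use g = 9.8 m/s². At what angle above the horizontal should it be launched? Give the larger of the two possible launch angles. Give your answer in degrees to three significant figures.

Trajectory: y = x tanθ − g x² (1 + tan²θ)/(2v₀²). With x = 54.9, y = 29.1, v₀ = 59.2, g = 9.80:
4.214 tan²θ − 54.9 tanθ + (33.31) = 0.
tanθ = [54.9 ± √(54.9² − 4 × 4.214 × (33.31))] / (2 × 4.214) = (54.9 ± 49.52) / 8.428, giving tanθ = 0.6381 or 12.39.
θ = 32.54° or 85.39°; the larger is 85.39°.

85.4°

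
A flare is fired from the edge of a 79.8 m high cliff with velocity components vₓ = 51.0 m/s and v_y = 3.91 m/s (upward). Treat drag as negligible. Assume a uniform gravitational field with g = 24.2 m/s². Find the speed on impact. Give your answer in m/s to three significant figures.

80.5 m/s

With up positive and y = 0 at the ground: y(t) = 79.8 + (3.910) t − 12.10 t². Setting y = 0 and taking the positive root: t = [3.910 + √(3.910² + 2·24.2·79.8)] / 24.2 = (3.910 + 62.27) / 24.2 = 2.735 s.
Vertical velocity at impact: v_y = v_y0 − g t = 3.910 − 24.2 × 2.735 = −62.27 m/s.
Speed: |v| = √(vₓ² + v_y²) = √(51.00² + 62.27²) = 80.49 m/s.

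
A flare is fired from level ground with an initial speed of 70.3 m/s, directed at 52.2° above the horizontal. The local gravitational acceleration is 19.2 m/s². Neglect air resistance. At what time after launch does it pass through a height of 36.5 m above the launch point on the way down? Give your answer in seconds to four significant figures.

5.030 s

Horizontal component vₓ = 70.30 cos 52.2° = 43.09 m/s; vertical v_y0 = 70.30 sin 52.2° = 55.55 m/s.
Require v_y0 t − ½ g t² = 36.5, i.e. 9.600 t² − 55.55 t + 36.5 = 0.
Quadratic formula: t = (55.55 ± √1684.0) / 19.2 = (55.55 ± 41.04) / 19.2 → t = 0.7558 s or 5.030 s.
The descending-branch root is 5.030 s.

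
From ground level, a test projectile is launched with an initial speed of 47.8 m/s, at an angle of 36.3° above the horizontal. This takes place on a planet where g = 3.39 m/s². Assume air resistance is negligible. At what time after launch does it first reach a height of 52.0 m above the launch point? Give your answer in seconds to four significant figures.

2.102 s

Horizontal component vₓ = 47.80 cos 36.3° = 38.52 m/s; vertical v_y0 = 47.80 sin 36.3° = 28.30 m/s.
Set y = v_y0 t − ½ g t² = 52.0: 1.695 t² − 28.30 t + 52.0 = 0.
t = [28.30 ± √(28.30² − 2·3.39·52.0)] / 3.39 = (28.30 ± 21.17) / 3.39, so t = 2.102 s or t = 14.59 s.
The first (ascending) time is 2.102 s.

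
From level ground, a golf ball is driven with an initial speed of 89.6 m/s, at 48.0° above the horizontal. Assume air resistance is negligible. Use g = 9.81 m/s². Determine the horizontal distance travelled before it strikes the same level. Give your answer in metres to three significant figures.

814 m

Resolve: vₓ = 89.60 cos 48.0° = 59.95 m/s and v_y0 = 89.60 sin 48.0° = 66.59 m/s.
Flight time T = 2 v_y0 / g = 13.58 s.
Horizontal distance R = vₓ T = 59.95 × 13.58 = 813.9 m.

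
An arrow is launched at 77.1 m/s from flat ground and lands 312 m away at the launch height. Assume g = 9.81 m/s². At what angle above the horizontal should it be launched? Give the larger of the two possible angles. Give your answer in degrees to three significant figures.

74.5°

Level-ground range R = v₀² sin(2θ)/g ⇒ sin(2θ) = gR/v₀² = 9.81 × 312 / 77.1² = 0.5149.
2θ = 30.99° or 180° − 30.99° = 149.0°, so θ = 15.50° or 74.50°.
The larger angle is 74.50°.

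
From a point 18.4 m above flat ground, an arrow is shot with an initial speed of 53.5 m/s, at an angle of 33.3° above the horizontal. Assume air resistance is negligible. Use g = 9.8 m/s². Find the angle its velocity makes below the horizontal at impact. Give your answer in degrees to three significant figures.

vₓ = 53.50 cos 33.3° = 44.72 m/s; v_y0 = 53.50 sin 33.3° = 29.37 m/s.
The projectile lands when y = 18.4 + (29.37) t − ½·9.80·t² = 0. Positive root: t = (29.37 + √(29.37² + 2·9.80·18.4)) / 9.80 = (29.37 + 34.98) / 9.80 = 6.566 s.
At impact: v_y = v_y0 − g t = −34.98 m/s; vₓ = 44.72 m/s.
Angle below horizontal: arctan(|v_y|/vₓ) = arctan(34.98/44.72) = 38.03°.

38.0°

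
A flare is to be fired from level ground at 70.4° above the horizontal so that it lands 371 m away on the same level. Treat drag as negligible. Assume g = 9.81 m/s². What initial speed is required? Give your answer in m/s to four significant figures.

On level ground R = v₀² sin 2θ / g ⇒ v₀ = √(gR / sin 2θ).
v₀ = √(9.81 × 371 / sin 140.8°) = √(3640 / 0.6320) = √5758.5 = 75.88 m/s.

75.88 m/s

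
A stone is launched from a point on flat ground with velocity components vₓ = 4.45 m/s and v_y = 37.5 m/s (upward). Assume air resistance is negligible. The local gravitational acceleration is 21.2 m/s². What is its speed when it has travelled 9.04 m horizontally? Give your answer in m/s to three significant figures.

At x = 9.04 m, t = x/vₓ = 9.04/4.450 = 2.031 s.
Vertical velocity there: v_y = v_y0 − g t = 37.50 − 21.2 × 2.031 = −5.567 m/s.
Speed: √(vₓ² + v_y²) = √(4.450² + 5.567²) = 7.127 m/s.

7.13 m/s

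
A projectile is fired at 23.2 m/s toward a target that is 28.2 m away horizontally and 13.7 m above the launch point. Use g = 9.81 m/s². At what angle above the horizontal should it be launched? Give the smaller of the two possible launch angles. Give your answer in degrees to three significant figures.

45.0°

Trajectory: y = x tanθ − g x² (1 + tan²θ)/(2v₀²). With x = 28.2, y = 13.7, v₀ = 23.2, g = 9.81:
7.247 tan²θ − 28.2 tanθ + (20.95) = 0.
tanθ = [28.2 ± √(28.2² − 4 × 7.247 × (20.95))] / (2 × 7.247) = (28.2 ± 13.71) / 14.49, giving tanθ = 0.9996 or 2.892.
θ = 44.99° or 70.92°; the smaller is 44.99°.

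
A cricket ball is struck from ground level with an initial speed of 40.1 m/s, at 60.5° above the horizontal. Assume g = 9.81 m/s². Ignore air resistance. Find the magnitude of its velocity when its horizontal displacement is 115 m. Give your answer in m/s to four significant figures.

29.73 m/s

Components: vₓ = 40.10 cos 60.5° = 19.75 m/s, v_y0 = 40.10 sin 60.5° = 34.90 m/s.
Time to reach x = 115 m: t = x/vₓ = 115/19.75 = 5.824 s.
Vertical velocity there: v_y = v_y0 − g t = 34.90 − 9.81 × 5.824 = −22.23 m/s.
Speed: √(vₓ² + v_y²) = √(19.75² + 22.23²) = 29.73 m/s.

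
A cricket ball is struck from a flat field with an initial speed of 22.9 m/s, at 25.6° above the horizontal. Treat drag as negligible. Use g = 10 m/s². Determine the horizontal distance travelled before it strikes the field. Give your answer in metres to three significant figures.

40.9 m

Resolve: vₓ = 22.90 cos 25.6° = 20.65 m/s and v_y0 = 22.90 sin 25.6° = 9.895 m/s.
Flight time T = 2 v_y0 / g = 1.979 s.
Range: R = vₓ T = 20.65 × 1.979 = 40.87 m.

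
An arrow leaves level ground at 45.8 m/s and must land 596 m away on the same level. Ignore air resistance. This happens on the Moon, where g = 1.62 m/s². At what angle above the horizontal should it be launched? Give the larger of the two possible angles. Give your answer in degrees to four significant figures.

R = v₀² sin 2θ / g gives sin 2θ = gR/v₀² = 1.62·596/45.8² = 0.4603.
2θ = 27.41° or 180° − 27.41° = 152.6°, so θ = 13.70° or 76.30°.
The larger angle is 76.30°.

76.30°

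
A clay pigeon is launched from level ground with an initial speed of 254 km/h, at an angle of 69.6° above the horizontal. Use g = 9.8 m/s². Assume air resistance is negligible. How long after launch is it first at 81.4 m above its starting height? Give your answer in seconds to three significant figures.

1.37 s

Convert: 254 km/h = 254/3.6 = 70.56 m/s.
Horizontal component vₓ = 70.56 cos 69.6° = 24.59 m/s; vertical v_y0 = 70.56 sin 69.6° = 66.13 m/s.
Require v_y0 t − ½ g t² = 81.4, i.e. 4.900 t² − 66.13 t + 81.4 = 0.
t = [66.13 ± √(66.13² − 2·9.80·81.4)] / 9.80 = (66.13 ± 52.70) / 9.80, so t = 1.370 s or t = 12.13 s.
The first (ascending) time is 1.370 s.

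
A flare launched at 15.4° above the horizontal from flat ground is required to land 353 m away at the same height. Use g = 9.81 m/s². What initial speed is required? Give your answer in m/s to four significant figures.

On level ground R = v₀² sin 2θ / g ⇒ v₀ = √(gR / sin 2θ).
v₀ = √(9.81 × 353 / sin 30.80°) = √(3463 / 0.5120) = √6763.0 = 82.24 m/s.

82.24 m/s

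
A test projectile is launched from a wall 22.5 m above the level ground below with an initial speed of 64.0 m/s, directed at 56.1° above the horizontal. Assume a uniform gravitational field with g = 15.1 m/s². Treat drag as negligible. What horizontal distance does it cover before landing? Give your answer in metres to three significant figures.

Components: vₓ = 64.00 cos 56.1° = 35.70 m/s, v_y0 = 64.00 sin 56.1° = 53.12 m/s.
With up positive and y = 0 at the ground: y(t) = 22.5 + (53.12) t − 7.550 t². Setting y = 0 and taking the positive root: t = [53.12 + √(53.12² + 2·15.1·22.5)] / 15.1 = (53.12 + 59.17) / 15.1 = 7.437 s.
Horizontal distance: R = vₓ t = 35.70 × 7.437 = 265.5 m.

265 m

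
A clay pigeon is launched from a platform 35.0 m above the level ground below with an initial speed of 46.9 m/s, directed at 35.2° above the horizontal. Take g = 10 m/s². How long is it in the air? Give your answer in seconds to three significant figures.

6.49 s

Horizontal component vₓ = 46.90 cos 35.2° = 38.32 m/s; vertical v_y0 = 46.90 sin 35.2° = 27.03 m/s.
Vertical motion (up positive, ground at y = 0): 5.000 t² − (27.03) t − 35.0 = 0, so t = (27.03 + √(27.03² + 2·10.0·35.0)) / 10.0 = (27.03 + 37.83) / 10.0 = 6.486 s.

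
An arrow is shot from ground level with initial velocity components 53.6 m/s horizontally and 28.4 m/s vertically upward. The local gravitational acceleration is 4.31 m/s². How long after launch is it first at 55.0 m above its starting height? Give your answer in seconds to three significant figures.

2.36 s

Require v_y0 t − ½ g t² = 55.0, i.e. 2.155 t² − 28.40 t + 55.0 = 0.
t = [28.40 ± √(28.40² − 2·4.31·55.0)] / 4.31 = (28.40 ± 18.23) / 4.31, so t = 2.359 s or t = 10.82 s.
The first (ascending) time is 2.359 s.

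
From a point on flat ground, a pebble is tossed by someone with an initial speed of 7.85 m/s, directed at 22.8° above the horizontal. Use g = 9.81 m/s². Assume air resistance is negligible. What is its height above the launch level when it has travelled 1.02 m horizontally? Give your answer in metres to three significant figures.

vₓ = 7.850 cos 22.8° = 7.237 m/s; v_y0 = 7.850 sin 22.8° = 3.042 m/s.
Time to reach x = 1.02 m: t = x/vₓ = 1.02/7.237 = 0.1409 s.
Height: y = v_y0 t − ½ g t² = 3.042 × 0.1409 − 4.905 × 0.1409² = 0.4288 − 0.09745 = 0.3313 m.

0.331 m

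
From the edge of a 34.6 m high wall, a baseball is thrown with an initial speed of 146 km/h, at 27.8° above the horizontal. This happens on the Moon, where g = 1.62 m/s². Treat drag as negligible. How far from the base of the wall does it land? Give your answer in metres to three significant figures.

Convert: 146 km/h = 146/3.6 = 40.56 m/s.
Components: vₓ = 40.56 cos 27.8° = 35.87 m/s, v_y0 = 40.56 sin 27.8° = 18.91 m/s.
Vertical motion (up positive, ground at y = 0): 0.8100 t² − (18.91) t − 34.6 = 0, so t = (18.91 + √(18.91² + 2·1.62·34.6)) / 1.62 = (18.91 + 21.68) / 1.62 = 25.06 s.
Horizontal distance: R = vₓ t = 35.87 × 25.06 = 898.9 m.

899 m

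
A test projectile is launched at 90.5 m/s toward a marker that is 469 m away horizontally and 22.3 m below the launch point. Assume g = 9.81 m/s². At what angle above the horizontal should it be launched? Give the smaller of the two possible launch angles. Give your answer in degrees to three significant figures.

Trajectory: y = x tanθ − g x² (1 + tan²θ)/(2v₀²). With x = 469, y = −22.3, v₀ = 90.5, g = 9.81:
131.7 tan²θ − 469 tanθ + (109.4) = 0.
tanθ = [469 ± √(469² − 4 × 131.7 × (109.4))] / (2 × 131.7) = (469 ± 402.9) / 263.5, giving tanθ = 0.2510 or 3.309.
θ = 14.09° or 73.19°; the smaller is 14.09°.

14.1°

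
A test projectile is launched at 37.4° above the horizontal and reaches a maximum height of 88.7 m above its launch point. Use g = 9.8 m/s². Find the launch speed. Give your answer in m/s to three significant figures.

At the peak v_y = 0, so v_y0 = √(2gH) = √(2 × 9.80 × 88.7) = 41.70 m/s.
v_y0 = v₀ sin θ ⇒ v₀ = 41.70 / sin 37.4° = 68.65 m/s.

68.6 m/s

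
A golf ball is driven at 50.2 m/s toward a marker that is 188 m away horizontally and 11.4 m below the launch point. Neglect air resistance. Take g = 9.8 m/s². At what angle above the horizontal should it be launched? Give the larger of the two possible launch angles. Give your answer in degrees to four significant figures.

67.26°

Trajectory: y = x tanθ − g x² (1 + tan²θ)/(2v₀²). With x = 188, y = −11.4, v₀ = 50.2, g = 9.80:
68.72 tan²θ − 188 tanθ + (57.32) = 0.
tanθ = [188 ± √(188² − 4 × 68.72 × (57.32))] / (2 × 68.72) = (188 ± 140.0) / 137.4, giving tanθ = 0.3496 or 2.386.
θ = 19.27° or 67.26°; the larger is 67.26°.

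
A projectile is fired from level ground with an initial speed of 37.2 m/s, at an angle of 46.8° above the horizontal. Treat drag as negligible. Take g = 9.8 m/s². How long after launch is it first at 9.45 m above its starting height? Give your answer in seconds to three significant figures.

0.374 s

Components: vₓ = 37.20 cos 46.8° = 25.47 m/s, v_y0 = 37.20 sin 46.8° = 27.12 m/s.
Set y = v_y0 t − ½ g t² = 9.45: 4.900 t² − 27.12 t + 9.45 = 0.
Quadratic formula: t = (27.12 ± √550.15) / 9.80 = (27.12 ± 23.46) / 9.80 → t = 0.3737 s or 5.160 s.
The first (ascending) time is 0.3737 s.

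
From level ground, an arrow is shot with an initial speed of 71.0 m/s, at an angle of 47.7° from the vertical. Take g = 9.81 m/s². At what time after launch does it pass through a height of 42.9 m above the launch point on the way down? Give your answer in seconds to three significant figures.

8.74 s

vₓ = 71.00 sin 47.7° = 52.51 m/s; v_y0 = 71.00 cos 47.7° = 47.78 m/s.
Set y = v_y0 t − ½ g t² = 42.9: 4.905 t² − 47.78 t + 42.9 = 0.
t = [47.78 ± √(47.78² − 2·9.81·42.9)] / 9.81 = (47.78 ± 37.97) / 9.81, so t = 1.001 s or t = 8.741 s.
The descending-branch root is 8.741 s.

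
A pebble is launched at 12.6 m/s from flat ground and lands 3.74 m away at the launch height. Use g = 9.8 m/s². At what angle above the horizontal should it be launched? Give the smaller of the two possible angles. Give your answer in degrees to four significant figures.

6.674°

From R = (v₀²/g) sin 2θ: sin 2θ = 9.80 × 3.74 / 158.76 = 0.2309.
2θ = 13.35° or 180° − 13.35° = 166.7°, so θ = 6.674° or 83.33°.
The smaller angle is 6.674°.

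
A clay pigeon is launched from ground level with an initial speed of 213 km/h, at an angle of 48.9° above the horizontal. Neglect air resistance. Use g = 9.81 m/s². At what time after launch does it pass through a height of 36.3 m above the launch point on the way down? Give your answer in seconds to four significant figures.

8.186 s

Convert: 213 km/h = 213/3.6 = 59.17 m/s.
Resolve: vₓ = 59.17 cos 48.9° = 38.89 m/s and v_y0 = 59.17 sin 48.9° = 44.59 m/s.
Set y = v_y0 t − ½ g t² = 36.3: 4.905 t² − 44.59 t + 36.3 = 0.
Quadratic formula: t = (44.59 ± √1275.7) / 9.81 = (44.59 ± 35.72) / 9.81 → t = 0.9041 s or 8.186 s.
The descending-branch root is 8.186 s.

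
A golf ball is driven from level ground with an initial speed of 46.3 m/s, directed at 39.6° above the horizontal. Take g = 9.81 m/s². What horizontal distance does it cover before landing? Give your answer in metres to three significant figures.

215 m

Horizontal component vₓ = 46.30 cos 39.6° = 35.67 m/s; vertical v_y0 = 46.30 sin 39.6° = 29.51 m/s.
Time aloft: T = 2 v_y0 / g = 2 × 29.51 / 9.81 = 6.017 s.
Range: R = vₓ T = 35.67 × 6.017 = 214.7 m.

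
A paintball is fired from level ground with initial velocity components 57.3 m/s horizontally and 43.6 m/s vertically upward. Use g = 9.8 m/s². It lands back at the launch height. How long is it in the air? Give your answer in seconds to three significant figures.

It returns to y = 0 when t = 2 v_y0 / g = 2(43.60)/9.80 = 8.898 s.

8.90 s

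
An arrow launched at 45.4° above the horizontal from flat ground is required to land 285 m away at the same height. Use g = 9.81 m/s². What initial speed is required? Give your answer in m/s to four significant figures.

52.88 m/s

From R = (v₀² / g) sin 2θ: v₀ = √(gR / sin 2θ).
v₀ = √(9.81 × 285 / sin 90.80°) = √(2796 / 0.9999) = √2796.1 = 52.88 m/s.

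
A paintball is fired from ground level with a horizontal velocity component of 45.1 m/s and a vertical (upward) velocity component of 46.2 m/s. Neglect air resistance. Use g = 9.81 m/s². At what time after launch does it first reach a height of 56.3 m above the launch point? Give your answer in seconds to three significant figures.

1.44 s

Set y = v_y0 t − ½ g t² = 56.3: 4.905 t² − 46.20 t + 56.3 = 0.
Quadratic formula: t = (46.20 ± √1029.8) / 9.81 = (46.20 ± 32.09) / 9.81 → t = 1.438 s or 7.981 s.
The first (ascending) time is 1.438 s.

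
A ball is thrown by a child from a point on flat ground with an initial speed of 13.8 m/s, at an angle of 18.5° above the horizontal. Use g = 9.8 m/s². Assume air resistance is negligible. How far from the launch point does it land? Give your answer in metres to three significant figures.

11.7 m

Resolve: vₓ = 13.80 cos 18.5° = 13.09 m/s and v_y0 = 13.80 sin 18.5° = 4.379 m/s.
Time aloft: T = 2 v_y0 / g = 2 × 4.379 / 9.80 = 0.8936 s.
Range: R = vₓ T = 13.09 × 0.8936 = 11.69 m.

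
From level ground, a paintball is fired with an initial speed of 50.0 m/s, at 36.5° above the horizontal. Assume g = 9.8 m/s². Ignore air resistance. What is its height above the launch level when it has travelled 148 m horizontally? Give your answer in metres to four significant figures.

43.08 m

vₓ = 50.00 cos 36.5° = 40.19 m/s; v_y0 = 50.00 sin 36.5° = 29.74 m/s.
At x = 148 m, t = x/vₓ = 148/40.19 = 3.682 s.
Height: y = v_y0 t − ½ g t² = 29.74 × 3.682 − 4.900 × 3.682² = 109.5 − 66.44 = 43.08 m.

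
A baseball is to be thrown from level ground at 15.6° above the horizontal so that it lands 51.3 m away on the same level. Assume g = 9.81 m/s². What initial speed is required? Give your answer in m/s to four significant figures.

On level ground R = v₀² sin 2θ / g ⇒ v₀ = √(gR / sin 2θ).
v₀ = √(9.81 × 51.3 / sin 31.20°) = √(503.3 / 0.5180) = √971.48 = 31.17 m/s.

31.17 m/s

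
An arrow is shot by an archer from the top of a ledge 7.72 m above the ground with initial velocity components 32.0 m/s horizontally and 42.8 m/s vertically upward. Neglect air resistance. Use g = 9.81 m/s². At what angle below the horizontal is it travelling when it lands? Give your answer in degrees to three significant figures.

54.3°

With up positive and y = 0 at the ground: y(t) = 7.72 + (42.80) t − 4.905 t². Setting y = 0 and taking the positive root: t = [42.80 + √(42.80² + 2·9.81·7.72)] / 9.81 = (42.80 + 44.53) / 9.81 = 8.903 s.
At impact: v_y = v_y0 − g t = −44.53 m/s; vₓ = 32.00 m/s.
Angle below horizontal: arctan(|v_y|/vₓ) = arctan(44.53/32.00) = 54.30°.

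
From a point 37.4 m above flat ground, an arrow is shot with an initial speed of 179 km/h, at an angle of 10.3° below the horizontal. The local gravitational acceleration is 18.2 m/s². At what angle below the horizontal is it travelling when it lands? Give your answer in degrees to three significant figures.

Convert: 179 km/h = 179/3.6 = 49.72 m/s.
vₓ = 49.72 cos 10.3° = 48.92 m/s; v_y0 = −8.890 m/s (downward).
Vertical motion (up positive, ground at y = 0): 9.100 t² − (−8.890) t − 37.4 = 0, so t = (−8.890 + √(8.890² + 2·18.2·37.4)) / 18.2 = (−8.890 + 37.95) / 18.2 = 1.597 s.
At impact: v_y = v_y0 − g t = −37.95 m/s; vₓ = 48.92 m/s.
Angle below horizontal: arctan(|v_y|/vₓ) = arctan(37.95/48.92) = 37.80°.

37.8°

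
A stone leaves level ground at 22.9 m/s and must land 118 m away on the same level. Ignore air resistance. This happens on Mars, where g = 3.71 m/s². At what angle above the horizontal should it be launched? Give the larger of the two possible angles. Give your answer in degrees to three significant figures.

61.7°

Level-ground range R = v₀² sin(2θ)/g ⇒ sin(2θ) = gR/v₀² = 3.71 × 118 / 22.9² = 0.8348.
2θ = 56.60° or 180° − 56.60° = 123.4°, so θ = 28.30° or 61.70°.
The larger angle is 61.70°.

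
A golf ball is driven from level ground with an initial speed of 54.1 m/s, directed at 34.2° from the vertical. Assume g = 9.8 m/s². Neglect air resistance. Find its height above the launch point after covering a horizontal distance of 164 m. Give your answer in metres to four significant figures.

98.79 m

Resolve: vₓ = 54.10 sin 34.2° = 30.41 m/s and v_y0 = 54.10 cos 34.2° = 44.75 m/s.
x = vₓ t ⇒ t = 164/30.41 = 5.393 s.
Height: y = v_y0 t − ½ g t² = 44.75 × 5.393 − 4.900 × 5.393² = 241.3 − 142.5 = 98.79 m.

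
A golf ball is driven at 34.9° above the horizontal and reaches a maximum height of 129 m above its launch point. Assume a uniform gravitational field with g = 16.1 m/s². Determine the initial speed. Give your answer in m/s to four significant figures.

112.6 m/s

At the peak v_y = 0, so v_y0 = √(2gH) = √(2 × 16.1 × 129) = 64.45 m/s.
v_y0 = v₀ sin θ ⇒ v₀ = 64.45 / sin 34.9° = 112.6 m/s.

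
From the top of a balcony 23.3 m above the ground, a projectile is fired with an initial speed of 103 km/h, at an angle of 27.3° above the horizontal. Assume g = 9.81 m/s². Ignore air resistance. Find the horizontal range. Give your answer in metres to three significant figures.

99.0 m

Convert: 103 km/h = 103/3.6 = 28.61 m/s.
Horizontal component vₓ = 28.61 cos 27.3° = 25.42 m/s; vertical v_y0 = 28.61 sin 27.3° = 13.12 m/s.
With up positive and y = 0 at the ground: y(t) = 23.3 + (13.12) t − 4.905 t². Setting y = 0 and taking the positive root: t = [13.12 + √(13.12² + 2·9.81·23.3)] / 9.81 = (13.12 + 25.09) / 9.81 = 3.895 s.
Horizontal distance: R = vₓ t = 25.42 × 3.895 = 99.03 m.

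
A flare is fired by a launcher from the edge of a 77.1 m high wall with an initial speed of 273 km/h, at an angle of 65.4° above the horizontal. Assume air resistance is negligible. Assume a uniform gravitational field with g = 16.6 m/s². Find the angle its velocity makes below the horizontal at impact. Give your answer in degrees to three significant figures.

Convert: 273 km/h = 273/3.6 = 75.83 m/s.
vₓ = 75.83 cos 65.4° = 31.57 m/s; v_y0 = 75.83 sin 65.4° = 68.95 m/s.
The projectile lands when y = 77.1 + (68.95) t − ½·16.6·t² = 0. Positive root: t = (68.95 + √(68.95² + 2·16.6·77.1)) / 16.6 = (68.95 + 85.52) / 16.6 = 9.306 s.
At impact: v_y = v_y0 − g t = −85.52 m/s; vₓ = 31.57 m/s.
Angle below horizontal: arctan(|v_y|/vₓ) = arctan(85.52/31.57) = 69.74°.

69.7°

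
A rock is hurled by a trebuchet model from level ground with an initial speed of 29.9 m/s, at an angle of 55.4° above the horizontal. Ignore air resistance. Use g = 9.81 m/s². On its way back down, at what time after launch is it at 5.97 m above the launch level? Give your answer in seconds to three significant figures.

Horizontal component vₓ = 29.90 cos 55.4° = 16.98 m/s; vertical v_y0 = 29.90 sin 55.4° = 24.61 m/s.
Set y = v_y0 t − ½ g t² = 5.97: 4.905 t² − 24.61 t + 5.97 = 0.
Quadratic formula: t = (24.61 ± √488.61) / 9.81 = (24.61 ± 22.10) / 9.81 → t = 0.2556 s or 4.762 s.
The descending-branch root is 4.762 s.

4.76 s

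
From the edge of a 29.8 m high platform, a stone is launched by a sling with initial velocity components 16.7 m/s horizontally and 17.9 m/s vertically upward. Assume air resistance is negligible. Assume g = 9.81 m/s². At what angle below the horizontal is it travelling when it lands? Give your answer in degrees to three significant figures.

With up positive and y = 0 at the ground: y(t) = 29.8 + (17.90) t − 4.905 t². Setting y = 0 and taking the positive root: t = [17.90 + √(17.90² + 2·9.81·29.8)] / 9.81 = (17.90 + 30.08) / 9.81 = 4.891 s.
At impact: v_y = v_y0 − g t = −30.08 m/s; vₓ = 16.70 m/s.
Angle below horizontal: arctan(|v_y|/vₓ) = arctan(30.08/16.70) = 60.97°.

61.0°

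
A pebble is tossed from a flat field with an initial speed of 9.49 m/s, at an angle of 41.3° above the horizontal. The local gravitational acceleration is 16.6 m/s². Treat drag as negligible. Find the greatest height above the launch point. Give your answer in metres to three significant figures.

Horizontal component vₓ = 9.490 cos 41.3° = 7.129 m/s; vertical v_y0 = 9.490 sin 41.3° = 6.263 m/s.
At the apex v_y = 0, so H = v_y0²/(2g) = 6.263²/33.20 = 1.182 m.

1.18 m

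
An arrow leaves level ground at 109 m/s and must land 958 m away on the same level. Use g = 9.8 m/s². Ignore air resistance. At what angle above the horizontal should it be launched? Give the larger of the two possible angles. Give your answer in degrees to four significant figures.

63.90°

R = v₀² sin 2θ / g gives sin 2θ = gR/v₀² = 9.80·958/109² = 0.7902.
2θ = 52.20° or 180° − 52.20° = 127.8°, so θ = 26.10° or 63.90°.
The larger angle is 63.90°.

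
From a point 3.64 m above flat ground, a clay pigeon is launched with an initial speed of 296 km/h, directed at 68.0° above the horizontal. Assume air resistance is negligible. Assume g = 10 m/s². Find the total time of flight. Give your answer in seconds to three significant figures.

Convert: 296 km/h = 296/3.6 = 82.22 m/s.
vₓ = 82.22 cos 68.0° = 30.80 m/s; v_y0 = 82.22 sin 68.0° = 76.24 m/s.
Vertical motion (up positive, ground at y = 0): 5.000 t² − (76.24) t − 3.64 = 0, so t = (76.24 + √(76.24² + 2·10.0·3.64)) / 10.0 = (76.24 + 76.71) / 10.0 = 15.29 s.

15.3 s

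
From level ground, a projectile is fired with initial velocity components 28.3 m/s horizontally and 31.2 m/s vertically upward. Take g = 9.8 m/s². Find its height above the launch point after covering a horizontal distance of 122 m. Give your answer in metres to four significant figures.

43.44 m

x = vₓ t ⇒ t = 122/28.30 = 4.311 s.
Height: y = v_y0 t − ½ g t² = 31.20 × 4.311 − 4.900 × 4.311² = 134.5 − 91.06 = 43.44 m.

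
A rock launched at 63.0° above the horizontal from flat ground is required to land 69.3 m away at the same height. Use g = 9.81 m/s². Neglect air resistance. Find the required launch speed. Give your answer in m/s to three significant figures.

From R = (v₀² / g) sin 2θ: v₀ = √(gR / sin 2θ).
v₀ = √(9.81 × 69.3 / sin 126.0°) = √(679.8 / 0.8090) = √840.32 = 28.99 m/s.

29.0 m/s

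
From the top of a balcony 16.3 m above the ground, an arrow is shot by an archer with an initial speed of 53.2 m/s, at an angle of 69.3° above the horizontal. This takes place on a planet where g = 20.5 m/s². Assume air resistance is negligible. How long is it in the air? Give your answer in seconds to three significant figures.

5.16 s

Components: vₓ = 53.20 cos 69.3° = 18.80 m/s, v_y0 = 53.20 sin 69.3° = 49.77 m/s.
Vertical motion (up positive, ground at y = 0): 10.25 t² − (49.77) t − 16.3 = 0, so t = (49.77 + √(49.77² + 2·20.5·16.3)) / 20.5 = (49.77 + 56.08) / 20.5 = 5.163 s.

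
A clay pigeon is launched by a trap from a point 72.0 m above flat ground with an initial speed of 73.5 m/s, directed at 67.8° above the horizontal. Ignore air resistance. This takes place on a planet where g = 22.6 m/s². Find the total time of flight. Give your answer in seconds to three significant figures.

Horizontal component vₓ = 73.50 cos 67.8° = 27.77 m/s; vertical v_y0 = 73.50 sin 67.8° = 68.05 m/s.
The projectile lands when y = 72.0 + (68.05) t − ½·22.6·t² = 0. Positive root: t = (68.05 + √(68.05² + 2·22.6·72.0)) / 22.6 = (68.05 + 88.80) / 22.6 = 6.940 s.

6.94 s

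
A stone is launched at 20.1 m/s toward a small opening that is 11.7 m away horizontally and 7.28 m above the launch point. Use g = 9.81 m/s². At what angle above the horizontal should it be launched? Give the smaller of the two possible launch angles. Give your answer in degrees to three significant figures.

41.1°

Trajectory: y = x tanθ − g x² (1 + tan²θ)/(2v₀²). With x = 11.7, y = 7.28, v₀ = 20.1, g = 9.81:
1.662 tan²θ − 11.7 tanθ + (8.942) = 0.
tanθ = [11.7 ± √(11.7² − 4 × 1.662 × (8.942))] / (2 × 1.662) = (11.7 ± 8.800) / 3.324, giving tanθ = 0.8724 or 6.168.
θ = 41.10° or 80.79°; the smaller is 41.10°.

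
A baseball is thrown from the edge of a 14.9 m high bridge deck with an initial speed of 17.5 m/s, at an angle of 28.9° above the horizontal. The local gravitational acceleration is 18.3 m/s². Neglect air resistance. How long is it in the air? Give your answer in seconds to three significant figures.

Components: vₓ = 17.50 cos 28.9° = 15.32 m/s, v_y0 = 17.50 sin 28.9° = 8.457 m/s.
With up positive and y = 0 at the ground: y(t) = 14.9 + (8.457) t − 9.150 t². Setting y = 0 and taking the positive root: t = [8.457 + √(8.457² + 2·18.3·14.9)] / 18.3 = (8.457 + 24.84) / 18.3 = 1.819 s.

1.82 s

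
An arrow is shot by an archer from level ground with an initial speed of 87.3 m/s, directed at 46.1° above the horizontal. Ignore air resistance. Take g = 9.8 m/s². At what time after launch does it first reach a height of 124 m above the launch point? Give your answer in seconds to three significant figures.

Resolve: vₓ = 87.30 cos 46.1° = 60.53 m/s and v_y0 = 87.30 sin 46.1° = 62.90 m/s.
Require v_y0 t − ½ g t² = 124, i.e. 4.900 t² − 62.90 t + 124 = 0.
t = [62.90 ± √(62.90² − 2·9.80·124)] / 9.80 = (62.90 ± 39.07) / 9.80, so t = 2.432 s or t = 10.41 s.
The first (ascending) time is 2.432 s.

2.43 s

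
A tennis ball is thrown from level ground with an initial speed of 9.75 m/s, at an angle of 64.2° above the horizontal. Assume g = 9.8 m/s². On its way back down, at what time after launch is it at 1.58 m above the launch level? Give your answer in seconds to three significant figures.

Resolve: vₓ = 9.750 cos 64.2° = 4.244 m/s and v_y0 = 9.750 sin 64.2° = 8.778 m/s.
Height y(t) = 8.778 t − 4.900 t² = 1.58 gives 4.900 t² − 8.778 t + 1.58 = 0.
t = [8.778 ± √(8.778² − 2·9.80·1.58)] / 9.80 = (8.778 ± 6.789) / 9.80, so t = 0.2030 s or t = 1.588 s.
The descending-branch root is 1.588 s.

1.59 s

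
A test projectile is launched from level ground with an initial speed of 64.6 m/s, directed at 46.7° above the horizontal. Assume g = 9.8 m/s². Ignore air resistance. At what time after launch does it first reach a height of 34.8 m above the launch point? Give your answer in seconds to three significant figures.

Horizontal component vₓ = 64.60 cos 46.7° = 44.30 m/s; vertical v_y0 = 64.60 sin 46.7° = 47.01 m/s.
Set y = v_y0 t − ½ g t² = 34.8: 4.900 t² − 47.01 t + 34.8 = 0.
Quadratic formula: t = (47.01 ± √1528.2) / 9.80 = (47.01 ± 39.09) / 9.80 → t = 0.8083 s or 8.786 s.
The first (ascending) time is 0.8083 s.

0.808 s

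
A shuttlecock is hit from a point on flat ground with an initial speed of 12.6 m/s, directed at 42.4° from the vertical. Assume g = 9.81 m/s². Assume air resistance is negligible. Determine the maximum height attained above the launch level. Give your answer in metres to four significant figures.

4.413 m

Resolve: vₓ = 12.60 sin 42.4° = 8.496 m/s and v_y0 = 12.60 cos 42.4° = 9.305 m/s.
Peak height H = v_y0² / (2g) = 86.574 / 19.62 = 4.413 m.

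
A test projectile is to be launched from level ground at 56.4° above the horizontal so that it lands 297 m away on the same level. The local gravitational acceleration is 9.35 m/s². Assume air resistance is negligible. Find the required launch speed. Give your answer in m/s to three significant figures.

Level-ground range: R = v₀² sin(2θ)/g, so v₀ = √(gR / sin 2θ).
v₀ = √(9.35 × 297 / sin 112.8°) = √(2777 / 0.9219) = √3012.3 = 54.88 m/s.

54.9 m/s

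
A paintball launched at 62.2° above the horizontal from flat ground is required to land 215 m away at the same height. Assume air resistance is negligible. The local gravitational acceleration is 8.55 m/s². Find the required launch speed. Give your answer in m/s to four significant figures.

47.20 m/s

From R = (v₀² / g) sin 2θ: v₀ = √(gR / sin 2θ).
v₀ = √(8.55 × 215 / sin 124.4°) = √(1838 / 0.8251) = √2227.9 = 47.20 m/s.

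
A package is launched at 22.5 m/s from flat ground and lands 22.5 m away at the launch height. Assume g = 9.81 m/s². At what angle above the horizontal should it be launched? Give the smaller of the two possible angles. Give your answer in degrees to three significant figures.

12.9°

R = v₀² sin 2θ / g gives sin 2θ = gR/v₀² = 9.81·22.5/22.5² = 0.4360.
2θ = 25.85° or 180° − 25.85° = 154.2°, so θ = 12.92° or 77.08°.
The smaller angle is 12.92°.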